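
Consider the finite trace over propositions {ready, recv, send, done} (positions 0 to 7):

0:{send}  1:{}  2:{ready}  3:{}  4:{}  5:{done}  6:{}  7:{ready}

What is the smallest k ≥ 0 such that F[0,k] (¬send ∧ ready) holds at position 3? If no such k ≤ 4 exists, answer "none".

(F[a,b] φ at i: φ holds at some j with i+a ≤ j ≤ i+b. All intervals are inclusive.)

Scan j = 3,4,… for (¬send ∧ ready):
  j=3: fails
  j=4: fails
  j=5: fails
  j=6: fails
  j=7: holds
First hit at j=7, so smallest k = 7-3 = 4.

4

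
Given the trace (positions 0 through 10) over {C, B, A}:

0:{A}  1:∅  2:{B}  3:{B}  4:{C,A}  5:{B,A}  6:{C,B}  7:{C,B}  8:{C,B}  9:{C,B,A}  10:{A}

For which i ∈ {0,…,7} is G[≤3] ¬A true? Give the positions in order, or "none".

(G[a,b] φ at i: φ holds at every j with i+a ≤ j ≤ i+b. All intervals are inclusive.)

none

Evaluate at each i in [0,7]:
  i=0: ✗ (fails at j=0)
  i=1: ✗ (fails at j=4)
  i=2: ✗ (fails at j=4)
  i=3: ✗ (fails at j=4)
  i=4: ✗ (fails at j=4)
  i=5: ✗ (fails at j=5)
  i=6: ✗ (fails at j=9)
  i=7: ✗ (fails at j=9)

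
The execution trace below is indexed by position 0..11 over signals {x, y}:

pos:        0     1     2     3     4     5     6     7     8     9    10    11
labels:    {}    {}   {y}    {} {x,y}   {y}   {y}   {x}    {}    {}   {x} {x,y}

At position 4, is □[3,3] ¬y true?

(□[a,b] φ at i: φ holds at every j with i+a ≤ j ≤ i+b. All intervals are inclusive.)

Check ¬y at every j in [7,7]:
  j=7: true
All positions satisfy it → formula holds.

Yes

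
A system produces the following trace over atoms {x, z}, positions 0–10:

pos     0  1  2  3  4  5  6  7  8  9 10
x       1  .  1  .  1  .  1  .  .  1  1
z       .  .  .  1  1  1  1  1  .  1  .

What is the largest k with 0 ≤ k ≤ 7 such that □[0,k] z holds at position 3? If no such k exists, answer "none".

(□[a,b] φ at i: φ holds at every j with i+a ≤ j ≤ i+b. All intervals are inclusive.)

z must hold from j=3 onward; find where it first fails.
  j=3: holds
  j=4: holds
  j=5: holds
  j=6: holds
  j=7: holds
  j=8: fails
Holds on [3,7], so largest k = 4.

4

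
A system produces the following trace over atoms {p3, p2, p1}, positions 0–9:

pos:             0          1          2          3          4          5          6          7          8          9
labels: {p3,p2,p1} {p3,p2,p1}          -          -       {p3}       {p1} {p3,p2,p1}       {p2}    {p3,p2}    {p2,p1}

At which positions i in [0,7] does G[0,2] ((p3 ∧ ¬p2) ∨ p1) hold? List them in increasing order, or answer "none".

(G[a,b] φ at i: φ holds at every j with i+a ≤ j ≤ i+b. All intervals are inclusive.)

Evaluate at each i in [0,7]:
  i=0: ✗ (fails at j=2)
  i=1: ✗ (fails at j=2)
  i=2: ✗ (fails at j=2)
  i=3: ✗ (fails at j=3)
  i=4: ✓ (all of [4,6])
  i=5: ✗ (fails at j=7)
  i=6: ✗ (fails at j=7)
  i=7: ✗ (fails at j=7)

4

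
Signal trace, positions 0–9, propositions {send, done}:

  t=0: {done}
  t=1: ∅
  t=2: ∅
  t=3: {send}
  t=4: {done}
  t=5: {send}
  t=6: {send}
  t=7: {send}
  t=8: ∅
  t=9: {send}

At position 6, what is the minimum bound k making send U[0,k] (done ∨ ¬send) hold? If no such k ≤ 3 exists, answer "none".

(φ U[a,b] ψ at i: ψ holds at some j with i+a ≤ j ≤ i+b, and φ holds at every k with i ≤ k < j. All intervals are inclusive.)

2

Need earliest j ≥ 6 with (done ∨ ¬send), and send at every k in [6,j-1].
  j=6: rhs fails.
  j=7: rhs fails.
  j=8: rhs holds; lhs holds on [6,7]. k = 2.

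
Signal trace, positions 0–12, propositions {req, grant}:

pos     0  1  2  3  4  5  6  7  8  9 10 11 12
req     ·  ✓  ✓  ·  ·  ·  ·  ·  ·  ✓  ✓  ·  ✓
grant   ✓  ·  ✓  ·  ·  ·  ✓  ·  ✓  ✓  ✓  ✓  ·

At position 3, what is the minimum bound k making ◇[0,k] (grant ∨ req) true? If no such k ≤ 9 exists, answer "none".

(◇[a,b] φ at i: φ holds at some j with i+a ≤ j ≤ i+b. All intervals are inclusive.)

3

Scan j = 3,4,… for (grant ∨ req):
  j=3: fails
  j=4: fails
  j=5: fails
  j=6: holds
First hit at j=6, so smallest k = 6-3 = 3.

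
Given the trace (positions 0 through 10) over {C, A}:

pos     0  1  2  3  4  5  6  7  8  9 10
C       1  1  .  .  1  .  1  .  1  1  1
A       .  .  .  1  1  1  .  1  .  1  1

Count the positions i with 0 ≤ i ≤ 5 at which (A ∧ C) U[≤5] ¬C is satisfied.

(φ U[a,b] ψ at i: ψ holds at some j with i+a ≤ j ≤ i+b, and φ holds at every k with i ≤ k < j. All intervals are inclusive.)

4

Evaluate at each i in [0,5]:
  i=0: ✗ (lhs fails at k=0 before rhs at j=2)
  i=1: ✗ (lhs fails at k=1 before rhs at j=2)
  i=2: ✓ (rhs at j=2)
  i=3: ✓ (rhs at j=3)
  i=4: ✓ (rhs at j=5; lhs holds on [4,4])
  i=5: ✓ (rhs at j=5)
Positions where it holds: {2, 3, 4, 5} → 4.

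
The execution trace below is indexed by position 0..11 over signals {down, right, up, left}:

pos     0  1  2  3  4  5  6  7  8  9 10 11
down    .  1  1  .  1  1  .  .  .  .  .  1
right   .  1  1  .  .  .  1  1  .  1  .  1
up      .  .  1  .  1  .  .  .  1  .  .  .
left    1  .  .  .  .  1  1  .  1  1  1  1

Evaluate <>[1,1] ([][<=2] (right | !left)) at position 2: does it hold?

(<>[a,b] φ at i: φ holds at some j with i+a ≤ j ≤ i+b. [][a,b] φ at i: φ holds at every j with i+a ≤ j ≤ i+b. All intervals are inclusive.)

Does not hold

Check [][<=2] (right | !left) at each j in [3,3]:
  j=3: fails at 5
No position in the window satisfies it → formula fails.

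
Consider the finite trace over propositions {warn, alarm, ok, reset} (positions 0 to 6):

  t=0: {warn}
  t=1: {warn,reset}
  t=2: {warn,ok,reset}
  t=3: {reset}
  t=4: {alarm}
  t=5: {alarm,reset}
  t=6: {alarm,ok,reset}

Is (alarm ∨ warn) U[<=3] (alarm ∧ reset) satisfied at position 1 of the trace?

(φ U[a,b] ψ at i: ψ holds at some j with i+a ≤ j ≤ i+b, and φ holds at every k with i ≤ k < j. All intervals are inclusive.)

Need some j in [1,4] with (alarm ∧ reset), and (alarm ∨ warn) at every k in [1,j-1].
  j=1: (alarm ∧ reset) false.
  j=2: (alarm ∧ reset) false.
  j=3: (alarm ∧ reset) false.
  j=4: (alarm ∧ reset) false.
No j in the window works → until fails.

Does not hold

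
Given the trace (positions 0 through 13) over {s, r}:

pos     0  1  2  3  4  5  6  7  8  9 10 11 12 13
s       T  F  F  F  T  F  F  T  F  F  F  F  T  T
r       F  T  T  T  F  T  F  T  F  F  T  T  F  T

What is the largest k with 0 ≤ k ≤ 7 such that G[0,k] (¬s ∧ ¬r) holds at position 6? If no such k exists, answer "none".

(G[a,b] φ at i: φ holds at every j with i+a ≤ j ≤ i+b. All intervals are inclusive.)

(¬s ∧ ¬r) must hold from j=6 onward; find where it first fails.
  j=6: holds
  j=7: fails
Holds on [6,6], so largest k = 0.

0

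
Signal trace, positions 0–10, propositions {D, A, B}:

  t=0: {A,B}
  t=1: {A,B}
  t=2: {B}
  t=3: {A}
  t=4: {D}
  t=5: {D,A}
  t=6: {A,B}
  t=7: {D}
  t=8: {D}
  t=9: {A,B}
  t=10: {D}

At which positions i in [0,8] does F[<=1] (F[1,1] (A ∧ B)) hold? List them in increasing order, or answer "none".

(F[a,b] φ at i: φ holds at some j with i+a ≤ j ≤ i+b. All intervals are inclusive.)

0, 4, 5, 7, 8

Evaluate at each i in [0,8]:
  i=0: ✓ (witness j=0)
  i=1: ✗ (none in [1,2])
  i=2: ✗ (none in [2,3])
  i=3: ✗ (none in [3,4])
  i=4: ✓ (witness j=5)
  i=5: ✓ (witness j=5)
  i=6: ✗ (none in [6,7])
  i=7: ✓ (witness j=8)
  i=8: ✓ (witness j=8)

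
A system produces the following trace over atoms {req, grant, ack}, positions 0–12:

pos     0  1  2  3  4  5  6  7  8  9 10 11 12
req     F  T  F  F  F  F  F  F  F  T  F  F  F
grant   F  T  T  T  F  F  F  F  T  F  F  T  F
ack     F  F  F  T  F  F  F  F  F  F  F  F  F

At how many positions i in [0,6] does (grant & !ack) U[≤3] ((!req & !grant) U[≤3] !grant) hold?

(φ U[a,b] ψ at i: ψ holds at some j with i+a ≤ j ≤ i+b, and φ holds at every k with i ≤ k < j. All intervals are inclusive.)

Evaluate at each i in [0,6]:
  i=0: ✓ (rhs at j=0)
  i=1: ✗ (lhs fails at k=3 before rhs at j=4)
  i=2: ✗ (lhs fails at k=3 before rhs at j=4)
  i=3: ✗ (lhs fails at k=3 before rhs at j=4)
  i=4: ✓ (rhs at j=4)
  i=5: ✓ (rhs at j=5)
  i=6: ✓ (rhs at j=6)
Positions where it holds: {0, 4, 5, 6} → 4.

4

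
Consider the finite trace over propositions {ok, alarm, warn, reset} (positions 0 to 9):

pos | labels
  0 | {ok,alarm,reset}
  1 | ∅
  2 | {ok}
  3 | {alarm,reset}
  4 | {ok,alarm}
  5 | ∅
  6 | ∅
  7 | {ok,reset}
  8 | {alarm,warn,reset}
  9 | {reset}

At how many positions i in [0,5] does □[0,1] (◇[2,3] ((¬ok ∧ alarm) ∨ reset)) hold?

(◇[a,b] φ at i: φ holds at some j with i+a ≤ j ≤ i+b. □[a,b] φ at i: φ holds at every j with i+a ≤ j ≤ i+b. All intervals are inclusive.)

3

Evaluate at each i in [0,5]:
  i=0: ✓ (all of [0,1])
  i=1: ✗ (fails at j=2)
  i=2: ✗ (fails at j=2)
  i=3: ✗ (fails at j=3)
  i=4: ✓ (all of [4,5])
  i=5: ✓ (all of [5,6])
Positions where it holds: {0, 4, 5} → 3.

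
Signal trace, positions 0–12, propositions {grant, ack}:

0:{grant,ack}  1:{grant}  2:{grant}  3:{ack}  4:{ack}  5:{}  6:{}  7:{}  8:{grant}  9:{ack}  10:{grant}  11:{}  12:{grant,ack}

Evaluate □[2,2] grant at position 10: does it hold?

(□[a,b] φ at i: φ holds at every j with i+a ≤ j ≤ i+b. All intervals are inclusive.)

Check grant at every j in [12,12]:
  j=12: true
All positions satisfy it → formula holds.

Holds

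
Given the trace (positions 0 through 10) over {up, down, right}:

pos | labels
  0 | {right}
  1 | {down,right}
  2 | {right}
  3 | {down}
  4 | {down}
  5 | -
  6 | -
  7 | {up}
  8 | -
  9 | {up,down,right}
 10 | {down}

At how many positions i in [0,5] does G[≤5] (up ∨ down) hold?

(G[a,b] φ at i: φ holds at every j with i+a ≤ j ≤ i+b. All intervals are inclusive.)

Evaluate at each i in [0,5]:
  i=0: ✗ (fails at j=0)
  i=1: ✗ (fails at j=2)
  i=2: ✗ (fails at j=2)
  i=3: ✗ (fails at j=5)
  i=4: ✗ (fails at j=5)
  i=5: ✗ (fails at j=5)
Positions where it holds: {} → 0.

0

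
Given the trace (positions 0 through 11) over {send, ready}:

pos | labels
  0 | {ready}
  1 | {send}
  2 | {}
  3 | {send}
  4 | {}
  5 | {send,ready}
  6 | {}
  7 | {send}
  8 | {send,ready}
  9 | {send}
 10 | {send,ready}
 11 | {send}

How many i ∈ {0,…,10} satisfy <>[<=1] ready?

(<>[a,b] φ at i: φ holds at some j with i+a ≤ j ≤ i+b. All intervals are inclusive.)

Evaluate at each i in [0,10]:
  i=0: ✓ (witness j=0)
  i=1: ✗ (none in [1,2])
  i=2: ✗ (none in [2,3])
  i=3: ✗ (none in [3,4])
  i=4: ✓ (witness j=5)
  i=5: ✓ (witness j=5)
  i=6: ✗ (none in [6,7])
  i=7: ✓ (witness j=8)
  i=8: ✓ (witness j=8)
  i=9: ✓ (witness j=10)
  i=10: ✓ (witness j=10)
Positions where it holds: {0, 4, 5, 7, 8, 9, 10} → 7.

7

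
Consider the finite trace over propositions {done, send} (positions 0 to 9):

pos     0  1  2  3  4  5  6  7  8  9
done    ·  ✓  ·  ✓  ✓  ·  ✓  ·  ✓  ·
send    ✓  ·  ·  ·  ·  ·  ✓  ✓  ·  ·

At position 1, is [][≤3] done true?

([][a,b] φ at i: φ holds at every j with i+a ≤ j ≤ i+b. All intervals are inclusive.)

Check done at every j in [1,4]:
  j=1: true
  j=2: false
  j=3: true
  j=4: true
Fails at j=2 → formula fails.

False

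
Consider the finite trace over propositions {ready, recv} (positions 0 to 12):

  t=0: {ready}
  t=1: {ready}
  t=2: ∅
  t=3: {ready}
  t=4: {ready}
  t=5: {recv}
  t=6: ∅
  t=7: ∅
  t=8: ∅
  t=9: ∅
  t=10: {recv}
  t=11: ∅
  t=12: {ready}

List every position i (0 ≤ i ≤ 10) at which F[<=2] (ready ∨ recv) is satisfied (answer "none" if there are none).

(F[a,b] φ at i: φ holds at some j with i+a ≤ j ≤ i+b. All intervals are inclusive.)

0, 1, 2, 3, 4, 5, 8, 9, 10

Evaluate at each i in [0,10]:
  i=0: ✓ (witness j=0)
  i=1: ✓ (witness j=1)
  i=2: ✓ (witness j=3)
  i=3: ✓ (witness j=3)
  i=4: ✓ (witness j=4)
  i=5: ✓ (witness j=5)
  i=6: ✗ (none in [6,8])
  i=7: ✗ (none in [7,9])
  i=8: ✓ (witness j=10)
  i=9: ✓ (witness j=10)
  i=10: ✓ (witness j=10)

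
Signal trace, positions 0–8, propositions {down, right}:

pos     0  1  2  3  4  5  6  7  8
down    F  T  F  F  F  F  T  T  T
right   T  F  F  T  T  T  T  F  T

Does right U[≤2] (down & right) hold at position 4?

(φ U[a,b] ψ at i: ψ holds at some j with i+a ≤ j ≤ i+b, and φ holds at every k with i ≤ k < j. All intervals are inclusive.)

Need some j in [4,6] with (down & right), and right at every k in [4,j-1].
  j=4: (down & right) false.
  j=5: (down & right) false.
  j=6: (down & right) holds; right holds at every k in [4,5] → satisfied.

True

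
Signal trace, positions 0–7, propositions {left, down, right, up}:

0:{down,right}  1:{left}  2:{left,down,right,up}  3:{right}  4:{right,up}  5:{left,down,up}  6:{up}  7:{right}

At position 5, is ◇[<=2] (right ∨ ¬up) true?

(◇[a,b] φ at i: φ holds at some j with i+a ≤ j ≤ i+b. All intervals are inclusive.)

Check (right ∨ ¬up) at each j in [5,7]:
  j=5: false
  j=6: false
  j=7: true
Found at j=7 → formula holds.

Yes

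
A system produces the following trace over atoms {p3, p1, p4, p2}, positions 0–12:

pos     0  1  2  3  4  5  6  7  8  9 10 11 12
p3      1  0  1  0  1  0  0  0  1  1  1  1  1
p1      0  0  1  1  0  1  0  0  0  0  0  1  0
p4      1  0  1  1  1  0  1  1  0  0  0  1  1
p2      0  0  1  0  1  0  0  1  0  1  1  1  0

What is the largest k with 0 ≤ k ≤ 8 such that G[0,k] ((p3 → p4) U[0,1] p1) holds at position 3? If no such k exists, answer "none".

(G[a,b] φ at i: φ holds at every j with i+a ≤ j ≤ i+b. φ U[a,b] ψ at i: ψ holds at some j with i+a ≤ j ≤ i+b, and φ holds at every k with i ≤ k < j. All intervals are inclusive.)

((p3 → p4) U[0,1] p1) must hold from j=3 onward; find where it first fails.
  j=3: holds
  j=4: holds
  j=5: holds
  j=6: fails
Holds on [3,5], so largest k = 2.

2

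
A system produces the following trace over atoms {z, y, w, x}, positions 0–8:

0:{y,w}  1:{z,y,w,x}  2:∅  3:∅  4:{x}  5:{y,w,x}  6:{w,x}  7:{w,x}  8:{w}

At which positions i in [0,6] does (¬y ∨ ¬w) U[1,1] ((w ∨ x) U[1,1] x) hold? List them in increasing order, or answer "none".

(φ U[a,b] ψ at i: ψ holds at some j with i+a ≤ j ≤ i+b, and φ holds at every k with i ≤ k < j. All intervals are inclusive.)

3, 4

Evaluate at each i in [0,6]:
  i=0: ✗ (no rhs in [1,1])
  i=1: ✗ (no rhs in [2,2])
  i=2: ✗ (no rhs in [3,3])
  i=3: ✓ (rhs at j=4; lhs holds on [3,3])
  i=4: ✓ (rhs at j=5; lhs holds on [4,4])
  i=5: ✗ (lhs fails at k=5 before rhs at j=6)
  i=6: ✗ (no rhs in [7,7])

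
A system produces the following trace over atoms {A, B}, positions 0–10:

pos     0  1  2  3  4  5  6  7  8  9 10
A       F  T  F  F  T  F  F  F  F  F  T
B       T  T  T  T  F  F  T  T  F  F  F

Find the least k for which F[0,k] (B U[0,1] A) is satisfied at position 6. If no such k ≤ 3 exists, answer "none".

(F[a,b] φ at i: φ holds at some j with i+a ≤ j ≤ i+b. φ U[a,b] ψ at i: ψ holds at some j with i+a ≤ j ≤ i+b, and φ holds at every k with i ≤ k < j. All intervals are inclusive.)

Scan j = 6,7,… for (B U[0,1] A):
  j=6: fails
  j=7: fails
  j=8: fails
  j=9: fails
No j in [6,9] satisfies it → none.

none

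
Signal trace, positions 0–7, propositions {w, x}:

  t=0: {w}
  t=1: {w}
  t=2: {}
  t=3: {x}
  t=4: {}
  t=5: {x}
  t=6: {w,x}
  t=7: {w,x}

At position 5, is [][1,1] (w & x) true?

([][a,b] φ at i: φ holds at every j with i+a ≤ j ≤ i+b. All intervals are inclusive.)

True

Check (w & x) at every j in [6,6]:
  j=6: true
All positions satisfy it → formula holds.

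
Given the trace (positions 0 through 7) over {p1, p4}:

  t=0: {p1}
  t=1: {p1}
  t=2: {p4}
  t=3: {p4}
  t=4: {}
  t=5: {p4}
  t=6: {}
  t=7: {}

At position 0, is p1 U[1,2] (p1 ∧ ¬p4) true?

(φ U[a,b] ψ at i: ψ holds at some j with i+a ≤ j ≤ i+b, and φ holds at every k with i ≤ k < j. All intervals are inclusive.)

True

Need some j in [1,2] with (p1 ∧ ¬p4), and p1 at every k in [0,j-1].
  j=1: (p1 ∧ ¬p4) holds; p1 holds at every k in [0,0] → satisfied.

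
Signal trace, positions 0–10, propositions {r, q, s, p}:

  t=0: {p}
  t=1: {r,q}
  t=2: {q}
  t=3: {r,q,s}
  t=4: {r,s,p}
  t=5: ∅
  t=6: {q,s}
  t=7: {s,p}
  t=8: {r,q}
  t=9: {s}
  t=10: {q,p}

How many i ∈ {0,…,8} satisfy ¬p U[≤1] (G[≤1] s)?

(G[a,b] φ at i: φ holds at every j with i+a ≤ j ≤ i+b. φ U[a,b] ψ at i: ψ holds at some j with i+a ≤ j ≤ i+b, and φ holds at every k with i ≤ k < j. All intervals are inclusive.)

4

Evaluate at each i in [0,8]:
  i=0: ✗ (no rhs in [0,1])
  i=1: ✗ (no rhs in [1,2])
  i=2: ✓ (rhs at j=3; lhs holds on [2,2])
  i=3: ✓ (rhs at j=3)
  i=4: ✗ (no rhs in [4,5])
  i=5: ✓ (rhs at j=6; lhs holds on [5,5])
  i=6: ✓ (rhs at j=6)
  i=7: ✗ (no rhs in [7,8])
  i=8: ✗ (no rhs in [8,9])
Positions where it holds: {2, 3, 5, 6} → 4.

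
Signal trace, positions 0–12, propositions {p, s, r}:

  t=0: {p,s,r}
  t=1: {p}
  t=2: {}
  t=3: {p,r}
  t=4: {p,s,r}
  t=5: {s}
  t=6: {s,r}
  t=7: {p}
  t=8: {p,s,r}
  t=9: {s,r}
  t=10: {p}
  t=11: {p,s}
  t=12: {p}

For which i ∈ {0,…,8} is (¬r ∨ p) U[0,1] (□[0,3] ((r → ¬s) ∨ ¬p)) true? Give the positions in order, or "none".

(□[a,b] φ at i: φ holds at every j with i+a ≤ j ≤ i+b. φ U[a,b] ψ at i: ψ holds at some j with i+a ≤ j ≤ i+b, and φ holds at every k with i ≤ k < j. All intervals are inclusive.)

8

Evaluate at each i in [0,8]:
  i=0: ✗ (no rhs in [0,1])
  i=1: ✗ (no rhs in [1,2])
  i=2: ✗ (no rhs in [2,3])
  i=3: ✗ (no rhs in [3,4])
  i=4: ✗ (no rhs in [4,5])
  i=5: ✗ (no rhs in [5,6])
  i=6: ✗ (no rhs in [6,7])
  i=7: ✗ (no rhs in [7,8])
  i=8: ✓ (rhs at j=9; lhs holds on [8,8])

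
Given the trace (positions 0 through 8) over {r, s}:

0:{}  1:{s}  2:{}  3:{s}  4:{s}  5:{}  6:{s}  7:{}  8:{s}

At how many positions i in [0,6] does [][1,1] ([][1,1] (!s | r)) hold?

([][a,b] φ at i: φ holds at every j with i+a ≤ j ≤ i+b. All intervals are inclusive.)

3

Evaluate at each i in [0,6]:
  i=0: ✓ (all of [1,1])
  i=1: ✗ (fails at j=2)
  i=2: ✗ (fails at j=3)
  i=3: ✓ (all of [4,4])
  i=4: ✗ (fails at j=5)
  i=5: ✓ (all of [6,6])
  i=6: ✗ (fails at j=7)
Positions where it holds: {0, 3, 5} → 3.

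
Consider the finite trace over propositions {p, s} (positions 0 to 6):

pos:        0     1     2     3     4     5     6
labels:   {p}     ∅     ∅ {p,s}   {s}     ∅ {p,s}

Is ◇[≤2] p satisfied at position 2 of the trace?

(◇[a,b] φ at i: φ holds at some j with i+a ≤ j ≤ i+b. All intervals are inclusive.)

Check p at each j in [2,4]:
  j=2: false
  j=3: true
  j=4: false
Found at j=3 → formula holds.

Yes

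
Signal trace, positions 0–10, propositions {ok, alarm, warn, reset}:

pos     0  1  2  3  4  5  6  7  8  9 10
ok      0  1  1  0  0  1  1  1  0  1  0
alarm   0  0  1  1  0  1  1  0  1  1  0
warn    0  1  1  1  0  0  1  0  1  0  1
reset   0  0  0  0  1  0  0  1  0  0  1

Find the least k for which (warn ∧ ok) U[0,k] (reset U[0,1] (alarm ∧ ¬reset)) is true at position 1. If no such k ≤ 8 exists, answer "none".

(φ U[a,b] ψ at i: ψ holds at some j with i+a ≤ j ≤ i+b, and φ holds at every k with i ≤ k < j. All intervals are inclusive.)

1

Need earliest j ≥ 1 with (reset U[0,1] (alarm ∧ ¬reset)), and (warn ∧ ok) at every k in [1,j-1].
  j=1: rhs fails.
  j=2: rhs holds; lhs holds on [1,1]. k = 1.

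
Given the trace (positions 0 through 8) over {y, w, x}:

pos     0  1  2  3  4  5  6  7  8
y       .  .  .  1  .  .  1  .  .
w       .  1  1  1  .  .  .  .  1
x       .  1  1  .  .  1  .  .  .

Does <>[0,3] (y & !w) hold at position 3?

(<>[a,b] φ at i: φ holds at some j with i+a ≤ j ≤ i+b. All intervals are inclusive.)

Holds

Check (y & !w) at each j in [3,6]:
  j=3: false
  j=4: false
  j=5: false
  j=6: true
Found at j=6 → formula holds.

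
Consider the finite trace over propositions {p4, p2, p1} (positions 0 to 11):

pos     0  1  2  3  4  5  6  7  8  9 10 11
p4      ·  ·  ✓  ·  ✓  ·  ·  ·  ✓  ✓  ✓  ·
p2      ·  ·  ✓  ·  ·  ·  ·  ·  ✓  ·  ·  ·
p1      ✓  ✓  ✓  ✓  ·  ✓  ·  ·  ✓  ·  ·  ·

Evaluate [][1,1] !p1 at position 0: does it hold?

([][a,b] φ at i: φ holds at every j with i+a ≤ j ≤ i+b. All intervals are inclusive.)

Check !p1 at every j in [1,1]:
  j=1: false
Fails at j=1 → formula fails.

Does not hold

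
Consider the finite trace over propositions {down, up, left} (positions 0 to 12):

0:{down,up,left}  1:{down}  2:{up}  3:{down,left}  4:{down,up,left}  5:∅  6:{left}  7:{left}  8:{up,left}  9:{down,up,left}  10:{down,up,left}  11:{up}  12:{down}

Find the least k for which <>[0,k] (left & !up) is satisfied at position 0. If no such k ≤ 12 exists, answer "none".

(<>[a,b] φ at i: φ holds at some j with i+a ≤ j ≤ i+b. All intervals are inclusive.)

3

Scan j = 0,1,… for (left & !up):
  j=0: fails
  j=1: fails
  j=2: fails
  j=3: holds
First hit at j=3, so smallest k = 3-0 = 3.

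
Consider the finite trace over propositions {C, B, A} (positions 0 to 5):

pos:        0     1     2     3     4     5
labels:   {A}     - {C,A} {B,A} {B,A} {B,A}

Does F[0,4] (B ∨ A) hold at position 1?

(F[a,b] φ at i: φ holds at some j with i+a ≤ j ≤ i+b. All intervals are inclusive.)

Check (B ∨ A) at each j in [1,5]:
  j=1: false
  j=2: true
  j=3: true
  j=4: true
  j=5: true
Found at j=2 → formula holds.

True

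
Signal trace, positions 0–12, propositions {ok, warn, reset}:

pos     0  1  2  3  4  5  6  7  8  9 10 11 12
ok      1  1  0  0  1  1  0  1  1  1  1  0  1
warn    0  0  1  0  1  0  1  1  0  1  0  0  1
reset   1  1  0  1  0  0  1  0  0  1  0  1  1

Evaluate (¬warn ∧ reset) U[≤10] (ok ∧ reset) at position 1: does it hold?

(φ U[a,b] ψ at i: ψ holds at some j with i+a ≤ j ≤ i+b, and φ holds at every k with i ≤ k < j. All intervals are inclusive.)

Need some j in [1,11] with (ok ∧ reset), and (¬warn ∧ reset) at every k in [1,j-1].
  j=1: (ok ∧ reset) holds; no prefix to check → satisfied.

Holds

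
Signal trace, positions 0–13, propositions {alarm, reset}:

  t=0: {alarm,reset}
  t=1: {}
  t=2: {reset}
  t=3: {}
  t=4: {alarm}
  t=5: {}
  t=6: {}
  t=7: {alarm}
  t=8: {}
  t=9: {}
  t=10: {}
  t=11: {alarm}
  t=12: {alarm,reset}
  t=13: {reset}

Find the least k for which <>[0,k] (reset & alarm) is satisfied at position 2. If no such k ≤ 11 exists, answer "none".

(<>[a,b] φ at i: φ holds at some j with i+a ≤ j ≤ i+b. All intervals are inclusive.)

Scan j = 2,3,… for (reset & alarm):
  j=2: fails
  j=3: fails
  j=4: fails
  j=5: fails
  j=6: fails
  j=7: fails
  j=8: fails
  j=9: fails
  j=10: fails
  j=11: fails
  j=12: holds
First hit at j=12, so smallest k = 12-2 = 10.

10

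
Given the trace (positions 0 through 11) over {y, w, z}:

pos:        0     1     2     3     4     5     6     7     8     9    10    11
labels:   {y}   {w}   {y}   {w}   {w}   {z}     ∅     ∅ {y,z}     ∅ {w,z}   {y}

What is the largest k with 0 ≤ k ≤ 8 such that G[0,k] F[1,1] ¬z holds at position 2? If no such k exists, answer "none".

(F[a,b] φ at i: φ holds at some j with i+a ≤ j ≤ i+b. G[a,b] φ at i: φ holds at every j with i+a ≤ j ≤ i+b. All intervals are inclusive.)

1

F[1,1] ¬z must hold from j=2 onward; find where it first fails.
  j=2: holds
  j=3: holds
  j=4: fails
Holds on [2,3], so largest k = 1.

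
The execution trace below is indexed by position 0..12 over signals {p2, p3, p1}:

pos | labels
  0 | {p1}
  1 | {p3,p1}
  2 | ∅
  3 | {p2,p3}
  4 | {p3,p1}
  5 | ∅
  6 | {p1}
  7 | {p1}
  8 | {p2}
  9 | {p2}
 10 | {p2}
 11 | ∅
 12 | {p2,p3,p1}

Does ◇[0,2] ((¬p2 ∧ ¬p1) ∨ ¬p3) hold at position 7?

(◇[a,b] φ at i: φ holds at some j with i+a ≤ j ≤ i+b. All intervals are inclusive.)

Check ((¬p2 ∧ ¬p1) ∨ ¬p3) at each j in [7,9]:
  j=7: true
  j=8: true
  j=9: true
Found at j=7 → formula holds.

Holds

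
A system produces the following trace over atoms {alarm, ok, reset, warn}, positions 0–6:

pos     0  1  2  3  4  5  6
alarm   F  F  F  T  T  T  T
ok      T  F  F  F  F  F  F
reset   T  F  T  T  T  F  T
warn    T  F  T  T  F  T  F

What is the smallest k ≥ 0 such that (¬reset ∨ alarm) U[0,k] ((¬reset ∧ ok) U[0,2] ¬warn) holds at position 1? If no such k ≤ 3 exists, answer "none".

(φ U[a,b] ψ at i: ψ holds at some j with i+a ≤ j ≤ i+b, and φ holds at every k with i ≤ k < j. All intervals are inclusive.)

Need earliest j ≥ 1 with ((¬reset ∧ ok) U[0,2] ¬warn), and (¬reset ∨ alarm) at every k in [1,j-1].
  j=1: rhs holds (empty prefix). k = 0.

0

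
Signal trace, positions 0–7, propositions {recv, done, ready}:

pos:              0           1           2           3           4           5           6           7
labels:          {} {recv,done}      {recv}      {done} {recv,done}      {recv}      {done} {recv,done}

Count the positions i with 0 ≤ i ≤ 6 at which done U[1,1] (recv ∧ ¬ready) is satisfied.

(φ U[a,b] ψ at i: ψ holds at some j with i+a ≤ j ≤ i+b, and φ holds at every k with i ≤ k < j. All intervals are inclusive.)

4

Evaluate at each i in [0,6]:
  i=0: ✗ (lhs fails at k=0 before rhs at j=1)
  i=1: ✓ (rhs at j=2; lhs holds on [1,1])
  i=2: ✗ (no rhs in [3,3])
  i=3: ✓ (rhs at j=4; lhs holds on [3,3])
  i=4: ✓ (rhs at j=5; lhs holds on [4,4])
  i=5: ✗ (no rhs in [6,6])
  i=6: ✓ (rhs at j=7; lhs holds on [6,6])
Positions where it holds: {1, 3, 4, 6} → 4.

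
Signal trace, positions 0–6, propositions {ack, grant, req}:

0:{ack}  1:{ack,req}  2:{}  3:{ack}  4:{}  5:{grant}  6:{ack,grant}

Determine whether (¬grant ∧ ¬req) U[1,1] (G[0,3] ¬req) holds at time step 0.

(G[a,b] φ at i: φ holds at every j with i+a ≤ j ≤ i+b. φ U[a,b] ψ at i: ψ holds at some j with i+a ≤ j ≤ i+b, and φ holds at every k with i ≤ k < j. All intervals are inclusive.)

Need some j in [1,1] with G[0,3] ¬req, and (¬grant ∧ ¬req) at every k in [0,j-1].
  j=1: G[0,3] ¬req — fails at 1.
No j in the window works → until fails.

No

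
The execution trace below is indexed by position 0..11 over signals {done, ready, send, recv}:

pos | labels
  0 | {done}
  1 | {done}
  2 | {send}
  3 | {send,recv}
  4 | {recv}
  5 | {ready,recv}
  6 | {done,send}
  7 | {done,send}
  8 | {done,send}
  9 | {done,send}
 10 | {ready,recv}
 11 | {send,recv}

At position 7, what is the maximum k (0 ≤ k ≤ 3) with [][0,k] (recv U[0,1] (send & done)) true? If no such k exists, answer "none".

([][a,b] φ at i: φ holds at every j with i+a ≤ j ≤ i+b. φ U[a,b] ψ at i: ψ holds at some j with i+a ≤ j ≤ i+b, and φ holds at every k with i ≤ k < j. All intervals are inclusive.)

2

(recv U[0,1] (send & done)) must hold from j=7 onward; find where it first fails.
  j=7: holds
  j=8: holds
  j=9: holds
  j=10: fails
Holds on [7,9], so largest k = 2.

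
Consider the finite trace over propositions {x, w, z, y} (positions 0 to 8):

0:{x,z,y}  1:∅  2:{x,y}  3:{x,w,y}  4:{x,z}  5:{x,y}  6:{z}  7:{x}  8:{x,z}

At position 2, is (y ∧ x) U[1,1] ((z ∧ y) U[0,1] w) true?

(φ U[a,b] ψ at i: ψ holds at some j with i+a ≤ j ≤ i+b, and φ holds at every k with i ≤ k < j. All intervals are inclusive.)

Need some j in [3,3] with ((z ∧ y) U[0,1] w), and (y ∧ x) at every k in [2,j-1].
  j=3: ((z ∧ y) U[0,1] w) holds; (y ∧ x) holds at every k in [2,2] → satisfied.

Yes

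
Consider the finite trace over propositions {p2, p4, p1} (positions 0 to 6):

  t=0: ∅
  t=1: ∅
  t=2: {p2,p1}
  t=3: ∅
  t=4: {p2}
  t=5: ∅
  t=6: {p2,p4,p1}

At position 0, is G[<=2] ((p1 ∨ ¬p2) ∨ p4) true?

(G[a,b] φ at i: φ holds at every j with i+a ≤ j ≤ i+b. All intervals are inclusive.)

Holds

Check ((p1 ∨ ¬p2) ∨ p4) at every j in [0,2]:
  j=0: true
  j=1: true
  j=2: true
All positions satisfy it → formula holds.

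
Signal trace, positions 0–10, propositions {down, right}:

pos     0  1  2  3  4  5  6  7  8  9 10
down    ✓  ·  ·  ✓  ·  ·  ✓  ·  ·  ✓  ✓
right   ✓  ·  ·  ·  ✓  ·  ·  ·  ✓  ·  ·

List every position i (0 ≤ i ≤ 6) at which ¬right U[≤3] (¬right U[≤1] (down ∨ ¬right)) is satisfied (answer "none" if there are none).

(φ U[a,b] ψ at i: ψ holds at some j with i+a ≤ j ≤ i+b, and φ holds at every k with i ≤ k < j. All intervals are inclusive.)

Evaluate at each i in [0,6]:
  i=0: ✓ (rhs at j=0)
  i=1: ✓ (rhs at j=1)
  i=2: ✓ (rhs at j=2)
  i=3: ✓ (rhs at j=3)
  i=4: ✗ (lhs fails at k=4 before rhs at j=5)
  i=5: ✓ (rhs at j=5)
  i=6: ✓ (rhs at j=6)

0, 1, 2, 3, 5, 6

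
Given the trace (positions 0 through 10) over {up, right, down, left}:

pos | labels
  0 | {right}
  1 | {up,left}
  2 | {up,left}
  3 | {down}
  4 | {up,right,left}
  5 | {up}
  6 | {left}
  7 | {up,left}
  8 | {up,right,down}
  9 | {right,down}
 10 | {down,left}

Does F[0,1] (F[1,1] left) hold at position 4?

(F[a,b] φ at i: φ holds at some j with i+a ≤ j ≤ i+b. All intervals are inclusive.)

Check F[1,1] left at each j in [4,5]:
  j=4: fails (none in [5,5])
  j=5: holds (witness at 6)
Found at j=5 → formula holds.

Yes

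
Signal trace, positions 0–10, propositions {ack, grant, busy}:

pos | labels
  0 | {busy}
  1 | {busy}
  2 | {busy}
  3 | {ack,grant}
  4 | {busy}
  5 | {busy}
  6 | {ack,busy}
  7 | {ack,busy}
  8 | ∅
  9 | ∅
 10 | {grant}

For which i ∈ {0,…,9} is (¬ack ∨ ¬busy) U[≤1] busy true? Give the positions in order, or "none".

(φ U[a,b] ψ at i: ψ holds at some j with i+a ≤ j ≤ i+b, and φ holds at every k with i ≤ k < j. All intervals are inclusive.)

0, 1, 2, 3, 4, 5, 6, 7

Evaluate at each i in [0,9]:
  i=0: ✓ (rhs at j=0)
  i=1: ✓ (rhs at j=1)
  i=2: ✓ (rhs at j=2)
  i=3: ✓ (rhs at j=4; lhs holds on [3,3])
  i=4: ✓ (rhs at j=4)
  i=5: ✓ (rhs at j=5)
  i=6: ✓ (rhs at j=6)
  i=7: ✓ (rhs at j=7)
  i=8: ✗ (no rhs in [8,9])
  i=9: ✗ (no rhs in [9,10])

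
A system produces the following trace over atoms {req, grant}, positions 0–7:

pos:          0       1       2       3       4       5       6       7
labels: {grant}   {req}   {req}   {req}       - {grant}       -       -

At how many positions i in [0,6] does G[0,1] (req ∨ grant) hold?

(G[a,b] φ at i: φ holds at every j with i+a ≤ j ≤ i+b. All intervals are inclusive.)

Evaluate at each i in [0,6]:
  i=0: ✓ (all of [0,1])
  i=1: ✓ (all of [1,2])
  i=2: ✓ (all of [2,3])
  i=3: ✗ (fails at j=4)
  i=4: ✗ (fails at j=4)
  i=5: ✗ (fails at j=6)
  i=6: ✗ (fails at j=6)
Positions where it holds: {0, 1, 2} → 3.

3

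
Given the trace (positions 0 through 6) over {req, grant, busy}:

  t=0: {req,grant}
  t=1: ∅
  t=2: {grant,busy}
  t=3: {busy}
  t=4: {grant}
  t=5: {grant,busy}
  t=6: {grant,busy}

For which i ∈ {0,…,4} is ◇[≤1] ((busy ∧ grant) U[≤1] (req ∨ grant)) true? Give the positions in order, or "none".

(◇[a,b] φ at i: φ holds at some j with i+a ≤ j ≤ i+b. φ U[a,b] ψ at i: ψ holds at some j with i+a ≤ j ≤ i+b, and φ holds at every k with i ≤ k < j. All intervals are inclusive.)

Evaluate at each i in [0,4]:
  i=0: ✓ (witness j=0)
  i=1: ✓ (witness j=2)
  i=2: ✓ (witness j=2)
  i=3: ✓ (witness j=4)
  i=4: ✓ (witness j=4)

0, 1, 2, 3, 4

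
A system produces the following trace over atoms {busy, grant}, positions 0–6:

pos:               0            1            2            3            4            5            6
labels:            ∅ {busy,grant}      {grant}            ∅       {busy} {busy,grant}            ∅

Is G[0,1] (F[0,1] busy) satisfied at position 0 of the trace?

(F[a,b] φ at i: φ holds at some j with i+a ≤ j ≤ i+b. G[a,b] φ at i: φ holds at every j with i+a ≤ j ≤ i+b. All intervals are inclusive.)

Check F[0,1] busy at every j in [0,1]:
  j=0: holds (witness at 1)
  j=1: holds (witness at 1)
All positions satisfy it → formula holds.

True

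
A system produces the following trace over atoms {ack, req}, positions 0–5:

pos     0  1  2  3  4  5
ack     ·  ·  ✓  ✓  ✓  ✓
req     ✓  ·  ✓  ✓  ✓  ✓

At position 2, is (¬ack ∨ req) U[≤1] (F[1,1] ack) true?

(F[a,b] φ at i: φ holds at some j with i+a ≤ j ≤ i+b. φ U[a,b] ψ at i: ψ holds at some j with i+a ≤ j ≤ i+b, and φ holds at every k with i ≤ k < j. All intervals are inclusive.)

Need some j in [2,3] with F[1,1] ack, and (¬ack ∨ req) at every k in [2,j-1].
  j=2: F[1,1] ack holds; no prefix to check → satisfied.

Yes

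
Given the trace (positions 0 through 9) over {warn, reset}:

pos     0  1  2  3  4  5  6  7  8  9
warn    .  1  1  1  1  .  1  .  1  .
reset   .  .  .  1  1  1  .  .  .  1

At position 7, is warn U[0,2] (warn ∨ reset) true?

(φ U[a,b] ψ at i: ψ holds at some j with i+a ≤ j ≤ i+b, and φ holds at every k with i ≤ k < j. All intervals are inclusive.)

Need some j in [7,9] with (warn ∨ reset), and warn at every k in [7,j-1].
  j=7: (warn ∨ reset) false.
  j=8: (warn ∨ reset) holds, but warn fails at k=7 → not this j.
  j=9: (warn ∨ reset) holds, but warn fails at k=7 → not this j.
No j in the window works → until fails.

False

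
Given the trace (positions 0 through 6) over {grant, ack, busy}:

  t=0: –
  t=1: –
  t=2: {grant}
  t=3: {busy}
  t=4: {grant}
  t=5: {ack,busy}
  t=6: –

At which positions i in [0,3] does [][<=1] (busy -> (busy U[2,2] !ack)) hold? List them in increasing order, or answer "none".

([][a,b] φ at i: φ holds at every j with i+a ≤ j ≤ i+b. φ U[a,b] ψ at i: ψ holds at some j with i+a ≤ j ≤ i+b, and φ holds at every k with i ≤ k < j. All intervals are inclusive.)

Evaluate at each i in [0,3]:
  i=0: ✓ (all of [0,1])
  i=1: ✓ (all of [1,2])
  i=2: ✗ (fails at j=3)
  i=3: ✗ (fails at j=3)

0, 1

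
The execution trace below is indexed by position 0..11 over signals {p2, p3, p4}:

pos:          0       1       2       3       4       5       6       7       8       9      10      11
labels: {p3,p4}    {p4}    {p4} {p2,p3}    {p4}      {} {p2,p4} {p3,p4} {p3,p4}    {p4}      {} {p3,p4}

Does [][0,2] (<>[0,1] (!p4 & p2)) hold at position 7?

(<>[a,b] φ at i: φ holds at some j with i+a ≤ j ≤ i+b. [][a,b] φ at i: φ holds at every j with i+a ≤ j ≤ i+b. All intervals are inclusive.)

Check <>[0,1] (!p4 & p2) at every j in [7,9]:
  j=7: fails (none in [7,8])
  j=8: fails (none in [8,9])
  j=9: fails (none in [9,10])
Fails at j=7 → formula fails.

No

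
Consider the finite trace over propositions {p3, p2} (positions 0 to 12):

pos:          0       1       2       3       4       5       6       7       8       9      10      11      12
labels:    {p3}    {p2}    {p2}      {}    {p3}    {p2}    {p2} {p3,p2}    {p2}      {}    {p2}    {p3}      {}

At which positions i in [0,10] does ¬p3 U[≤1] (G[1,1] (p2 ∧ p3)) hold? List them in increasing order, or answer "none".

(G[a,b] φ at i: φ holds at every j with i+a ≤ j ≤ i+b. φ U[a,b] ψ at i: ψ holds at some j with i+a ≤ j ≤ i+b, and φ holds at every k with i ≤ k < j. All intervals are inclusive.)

Evaluate at each i in [0,10]:
  i=0: ✗ (no rhs in [0,1])
  i=1: ✗ (no rhs in [1,2])
  i=2: ✗ (no rhs in [2,3])
  i=3: ✗ (no rhs in [3,4])
  i=4: ✗ (no rhs in [4,5])
  i=5: ✓ (rhs at j=6; lhs holds on [5,5])
  i=6: ✓ (rhs at j=6)
  i=7: ✗ (no rhs in [7,8])
  i=8: ✗ (no rhs in [8,9])
  i=9: ✗ (no rhs in [9,10])
  i=10: ✗ (no rhs in [10,11])

5, 6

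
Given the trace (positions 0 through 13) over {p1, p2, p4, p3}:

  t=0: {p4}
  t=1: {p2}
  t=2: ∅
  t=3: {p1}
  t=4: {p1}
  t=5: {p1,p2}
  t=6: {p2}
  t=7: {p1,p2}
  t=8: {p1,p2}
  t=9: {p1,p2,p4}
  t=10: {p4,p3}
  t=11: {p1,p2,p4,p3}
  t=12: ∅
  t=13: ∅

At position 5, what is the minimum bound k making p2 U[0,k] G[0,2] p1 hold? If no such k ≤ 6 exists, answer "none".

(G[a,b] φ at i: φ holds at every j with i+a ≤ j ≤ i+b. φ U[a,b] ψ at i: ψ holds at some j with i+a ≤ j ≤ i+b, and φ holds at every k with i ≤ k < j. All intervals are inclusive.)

Need earliest j ≥ 5 with G[0,2] p1, and p2 at every k in [5,j-1].
  j=5: rhs fails.
  j=6: rhs fails.
  j=7: rhs holds; lhs holds on [5,6]. k = 2.

2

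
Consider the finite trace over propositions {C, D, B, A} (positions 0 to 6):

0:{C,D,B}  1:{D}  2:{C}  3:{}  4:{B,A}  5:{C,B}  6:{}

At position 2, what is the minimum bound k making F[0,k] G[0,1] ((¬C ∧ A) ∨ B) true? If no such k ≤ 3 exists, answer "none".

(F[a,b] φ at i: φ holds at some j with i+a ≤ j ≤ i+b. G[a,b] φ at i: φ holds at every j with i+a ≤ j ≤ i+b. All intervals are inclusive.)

Scan j = 2,3,… for G[0,1] ((¬C ∧ A) ∨ B):
  j=2: fails
  j=3: fails
  j=4: holds
First hit at j=4, so smallest k = 4-2 = 2.

2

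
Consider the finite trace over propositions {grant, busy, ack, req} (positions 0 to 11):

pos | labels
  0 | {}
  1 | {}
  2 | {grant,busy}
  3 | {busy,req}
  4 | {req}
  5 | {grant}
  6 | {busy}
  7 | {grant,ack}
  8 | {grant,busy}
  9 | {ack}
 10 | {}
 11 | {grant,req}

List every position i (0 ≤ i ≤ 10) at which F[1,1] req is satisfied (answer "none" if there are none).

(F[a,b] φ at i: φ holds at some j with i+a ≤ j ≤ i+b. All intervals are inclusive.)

Evaluate at each i in [0,10]:
  i=0: ✗ (none in [1,1])
  i=1: ✗ (none in [2,2])
  i=2: ✓ (witness j=3)
  i=3: ✓ (witness j=4)
  i=4: ✗ (none in [5,5])
  i=5: ✗ (none in [6,6])
  i=6: ✗ (none in [7,7])
  i=7: ✗ (none in [8,8])
  i=8: ✗ (none in [9,9])
  i=9: ✗ (none in [10,10])
  i=10: ✓ (witness j=11)

2, 3, 10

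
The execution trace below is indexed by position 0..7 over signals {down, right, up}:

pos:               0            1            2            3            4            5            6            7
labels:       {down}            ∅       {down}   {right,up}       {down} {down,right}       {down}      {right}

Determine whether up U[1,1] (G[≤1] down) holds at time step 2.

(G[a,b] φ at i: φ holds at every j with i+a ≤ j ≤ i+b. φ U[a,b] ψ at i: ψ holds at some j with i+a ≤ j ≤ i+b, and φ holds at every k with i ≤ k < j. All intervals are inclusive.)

False

Need some j in [3,3] with G[≤1] down, and up at every k in [2,j-1].
  j=3: G[≤1] down — fails at 3.
No j in the window works → until fails.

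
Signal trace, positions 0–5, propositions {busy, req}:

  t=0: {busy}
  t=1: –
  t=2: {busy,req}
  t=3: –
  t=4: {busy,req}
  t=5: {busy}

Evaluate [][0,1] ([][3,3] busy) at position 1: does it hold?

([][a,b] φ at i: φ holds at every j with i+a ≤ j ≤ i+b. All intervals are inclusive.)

Check [][3,3] busy at every j in [1,2]:
  j=1: holds on [4,4]
  j=2: holds on [5,5]
All positions satisfy it → formula holds.

Yes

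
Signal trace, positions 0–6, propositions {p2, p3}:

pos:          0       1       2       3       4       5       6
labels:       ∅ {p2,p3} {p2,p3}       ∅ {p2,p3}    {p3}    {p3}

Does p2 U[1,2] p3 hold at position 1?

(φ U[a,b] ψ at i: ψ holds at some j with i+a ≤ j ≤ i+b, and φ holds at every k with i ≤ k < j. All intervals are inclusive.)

True

Need some j in [2,3] with p3, and p2 at every k in [1,j-1].
  j=2: p3 holds; p2 holds at every k in [1,1] → satisfied.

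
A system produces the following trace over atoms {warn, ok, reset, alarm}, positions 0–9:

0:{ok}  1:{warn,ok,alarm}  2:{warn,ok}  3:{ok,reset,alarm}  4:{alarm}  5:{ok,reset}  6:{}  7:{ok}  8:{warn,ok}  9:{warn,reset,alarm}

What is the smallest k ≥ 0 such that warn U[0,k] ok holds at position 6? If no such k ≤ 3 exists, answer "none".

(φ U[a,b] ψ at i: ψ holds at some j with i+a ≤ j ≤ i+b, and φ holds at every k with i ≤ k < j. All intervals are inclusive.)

none

Need earliest j ≥ 6 with ok, and warn at every k in [6,j-1].
  j=6: rhs fails.
  j=7: rhs holds but lhs fails at k=6.
  j=8: rhs holds but lhs fails at k=6.
  j=9: rhs fails.
No witness within the range → none.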